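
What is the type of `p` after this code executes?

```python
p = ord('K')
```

ord() returns int (Unicode code point)

int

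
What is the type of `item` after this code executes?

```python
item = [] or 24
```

'or' returns first truthy value (24, which is int)

int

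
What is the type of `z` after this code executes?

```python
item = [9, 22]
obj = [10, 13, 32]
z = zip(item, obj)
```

zip() returns a zip iterator object

zip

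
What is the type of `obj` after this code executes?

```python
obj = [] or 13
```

'or' returns first truthy value (13, which is int)

int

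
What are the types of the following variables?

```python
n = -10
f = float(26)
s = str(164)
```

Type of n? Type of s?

n is int; s is str

int, str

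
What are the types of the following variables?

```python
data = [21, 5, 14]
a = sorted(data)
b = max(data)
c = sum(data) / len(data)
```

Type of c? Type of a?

int / int returns float; sorted() returns list

float, list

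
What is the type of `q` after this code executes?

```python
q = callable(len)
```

callable() returns bool

bool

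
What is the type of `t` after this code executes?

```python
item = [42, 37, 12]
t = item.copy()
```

list.copy() returns list

list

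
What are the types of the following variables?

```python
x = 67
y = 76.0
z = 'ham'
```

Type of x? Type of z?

x is int; z is str

int, str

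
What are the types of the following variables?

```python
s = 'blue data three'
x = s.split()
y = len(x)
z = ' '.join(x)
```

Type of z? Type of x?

str.join() returns str; str.split() returns list

str, list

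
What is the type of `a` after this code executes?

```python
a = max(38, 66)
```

max() of ints returns int

int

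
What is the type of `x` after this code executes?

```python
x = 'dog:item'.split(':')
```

str.split() returns list

list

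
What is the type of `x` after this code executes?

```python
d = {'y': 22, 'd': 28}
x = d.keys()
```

.keys() returns a dict_keys view object

dict_keys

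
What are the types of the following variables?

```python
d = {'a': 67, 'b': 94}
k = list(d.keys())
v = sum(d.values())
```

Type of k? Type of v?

list(...) returns list; sum of int values returns int

list, int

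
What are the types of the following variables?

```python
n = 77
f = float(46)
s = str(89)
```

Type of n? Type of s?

n is int; s is str

int, str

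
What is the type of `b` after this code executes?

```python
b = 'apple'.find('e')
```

str.find() returns int (index, or -1)

int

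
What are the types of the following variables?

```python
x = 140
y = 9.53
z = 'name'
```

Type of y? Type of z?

y is float; z is str

float, str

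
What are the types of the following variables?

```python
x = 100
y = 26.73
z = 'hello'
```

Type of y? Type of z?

y is float; z is str

float, str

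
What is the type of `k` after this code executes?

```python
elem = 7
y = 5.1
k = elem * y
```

int * float returns float (7 * 5.1 = 35.7)

float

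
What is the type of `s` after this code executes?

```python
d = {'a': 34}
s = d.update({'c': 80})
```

dict.update() returns None

NoneType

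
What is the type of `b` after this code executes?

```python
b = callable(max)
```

callable() returns bool

bool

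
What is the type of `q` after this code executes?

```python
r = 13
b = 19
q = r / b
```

int / int always returns float in Python 3 (13 / 19 = 0.684211)

float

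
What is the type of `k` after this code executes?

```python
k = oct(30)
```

oct() returns str representation

str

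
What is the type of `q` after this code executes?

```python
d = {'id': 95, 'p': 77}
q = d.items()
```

dict.items() returns a dict_items view

dict_items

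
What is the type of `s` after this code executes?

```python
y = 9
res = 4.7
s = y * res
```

int * float returns float (9 * 4.7 = 42.3)

float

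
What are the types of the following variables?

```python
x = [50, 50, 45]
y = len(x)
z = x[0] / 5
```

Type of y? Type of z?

len() returns int; int / int returns float

int, float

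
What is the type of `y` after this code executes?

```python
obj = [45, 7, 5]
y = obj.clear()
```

list.clear() returns None

NoneType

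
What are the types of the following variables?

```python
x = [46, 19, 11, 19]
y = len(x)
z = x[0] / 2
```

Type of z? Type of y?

int / int returns float; len() returns int

float, int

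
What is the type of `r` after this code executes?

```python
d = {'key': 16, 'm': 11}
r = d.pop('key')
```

dict.pop() returns the value (int)

int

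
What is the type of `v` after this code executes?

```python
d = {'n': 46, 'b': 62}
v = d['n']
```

Accessing dict[str, int] with key 'n' returns int value 46

int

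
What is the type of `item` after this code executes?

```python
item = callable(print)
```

callable() returns bool

bool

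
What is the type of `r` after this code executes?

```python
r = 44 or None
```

'or' returns first truthy value (44, int)

int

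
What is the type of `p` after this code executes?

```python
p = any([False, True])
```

any() returns bool

bool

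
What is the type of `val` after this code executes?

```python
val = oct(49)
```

oct() returns str representation

str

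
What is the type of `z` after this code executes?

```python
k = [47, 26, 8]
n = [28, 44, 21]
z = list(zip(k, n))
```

list(zip(...)) returns a list of tuples

list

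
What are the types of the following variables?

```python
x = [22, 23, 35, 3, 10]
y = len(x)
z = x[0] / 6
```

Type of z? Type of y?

int / int returns float; len() returns int

float, int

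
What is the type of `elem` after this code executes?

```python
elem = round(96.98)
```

round() with no ndigits arg returns int

int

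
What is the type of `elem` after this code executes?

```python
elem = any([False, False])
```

any() returns bool

bool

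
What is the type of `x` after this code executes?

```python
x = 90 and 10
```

'and' returns the last value when all truthy (10, which is int)

int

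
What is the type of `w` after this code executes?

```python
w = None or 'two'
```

'or' with None returns the other value ('two', str)

str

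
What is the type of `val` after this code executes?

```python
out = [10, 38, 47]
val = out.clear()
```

list.clear() returns None

NoneType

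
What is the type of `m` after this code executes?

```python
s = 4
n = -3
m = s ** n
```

int ** negative int returns float

float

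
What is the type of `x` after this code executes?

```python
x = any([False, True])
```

any() returns bool

bool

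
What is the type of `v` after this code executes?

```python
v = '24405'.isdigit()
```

str.isdigit() returns bool

bool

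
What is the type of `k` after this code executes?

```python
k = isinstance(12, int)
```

isinstance() returns bool

bool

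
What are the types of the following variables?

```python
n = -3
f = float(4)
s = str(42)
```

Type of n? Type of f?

n is int; f is float

int, float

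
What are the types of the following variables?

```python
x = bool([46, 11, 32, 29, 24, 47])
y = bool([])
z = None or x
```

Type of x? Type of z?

bool() returns bool; None or <bool> returns the bool

bool, bool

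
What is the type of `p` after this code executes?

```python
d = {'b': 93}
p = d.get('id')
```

dict.get() returns None when key 'id' is not found and no default given

NoneType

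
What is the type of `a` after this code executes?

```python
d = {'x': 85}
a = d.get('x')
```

dict.get() returns the value (int) when key is found

int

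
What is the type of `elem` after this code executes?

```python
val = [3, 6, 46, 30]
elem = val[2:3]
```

Slicing a list always returns a list

list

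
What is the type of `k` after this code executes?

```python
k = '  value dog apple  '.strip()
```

str.strip() returns str

str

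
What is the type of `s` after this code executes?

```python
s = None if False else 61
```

Ternary: condition is False, else branch (61) taken → int

int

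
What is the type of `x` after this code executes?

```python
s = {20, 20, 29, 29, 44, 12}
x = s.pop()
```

Popping from a set of ints returns int

int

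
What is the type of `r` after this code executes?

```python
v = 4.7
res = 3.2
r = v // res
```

float // float returns float (floor division preserves float type)

float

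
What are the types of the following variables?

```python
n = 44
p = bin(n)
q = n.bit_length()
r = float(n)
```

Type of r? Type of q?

float() returns float; int.bit_length() returns int

float, int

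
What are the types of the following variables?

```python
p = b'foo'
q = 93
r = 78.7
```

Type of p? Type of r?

p is bytes; r is float

bytes, float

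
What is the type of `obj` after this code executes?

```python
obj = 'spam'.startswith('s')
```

str.startswith() returns bool

bool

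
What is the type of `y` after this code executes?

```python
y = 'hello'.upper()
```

str.upper() returns str

str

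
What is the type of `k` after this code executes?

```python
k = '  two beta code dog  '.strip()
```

str.strip() returns str

str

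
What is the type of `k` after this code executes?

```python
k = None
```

None has type NoneType

NoneType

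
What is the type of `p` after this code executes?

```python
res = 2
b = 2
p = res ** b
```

int ** positive int returns int (2 ** 2 = 4)

int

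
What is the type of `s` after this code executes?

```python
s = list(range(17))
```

list(range(...)) returns list

list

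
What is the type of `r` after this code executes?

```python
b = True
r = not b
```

'not' always returns bool

bool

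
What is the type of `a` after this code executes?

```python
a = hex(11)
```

hex() returns str representation

str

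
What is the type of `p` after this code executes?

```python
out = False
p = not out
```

'not' always returns bool

bool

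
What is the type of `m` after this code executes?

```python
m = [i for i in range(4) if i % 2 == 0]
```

A list comprehension [...] produces a list

list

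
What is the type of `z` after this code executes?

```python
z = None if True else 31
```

Ternary: condition is True, if branch (None) taken → NoneType

NoneType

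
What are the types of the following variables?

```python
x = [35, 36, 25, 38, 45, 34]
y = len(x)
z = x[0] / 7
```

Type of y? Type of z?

len() returns int; int / int returns float

int, float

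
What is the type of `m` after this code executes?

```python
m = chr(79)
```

chr() returns str (single character)

str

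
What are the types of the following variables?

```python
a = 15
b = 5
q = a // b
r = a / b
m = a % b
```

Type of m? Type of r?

int % int returns int; int / int returns float

int, float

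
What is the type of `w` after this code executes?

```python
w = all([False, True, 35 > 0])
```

all() returns bool

bool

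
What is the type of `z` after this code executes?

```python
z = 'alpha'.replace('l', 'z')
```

str.replace() returns str

str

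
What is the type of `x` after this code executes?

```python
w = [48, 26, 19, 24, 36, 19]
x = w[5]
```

Indexing a list of ints returns int (w[5] = 19)

int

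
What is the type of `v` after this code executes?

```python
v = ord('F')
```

ord() returns int (Unicode code point)

int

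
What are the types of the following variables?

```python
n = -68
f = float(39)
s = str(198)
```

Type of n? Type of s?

n is int; s is str

int, str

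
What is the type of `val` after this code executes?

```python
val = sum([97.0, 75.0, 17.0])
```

sum() of floats returns float

float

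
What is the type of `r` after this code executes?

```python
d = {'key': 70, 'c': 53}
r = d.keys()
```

.keys() returns a dict_keys view object

dict_keys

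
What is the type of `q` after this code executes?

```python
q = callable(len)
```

callable() returns bool

bool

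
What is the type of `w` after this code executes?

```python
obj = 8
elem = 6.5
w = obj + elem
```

int + float returns float (8 + 6.5 = 14.5)

float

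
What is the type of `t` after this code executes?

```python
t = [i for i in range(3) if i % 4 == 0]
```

A list comprehension [...] produces a list

list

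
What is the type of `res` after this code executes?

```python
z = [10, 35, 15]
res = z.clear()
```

list.clear() returns None

NoneType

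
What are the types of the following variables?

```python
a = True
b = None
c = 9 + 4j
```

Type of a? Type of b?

a is bool; b is NoneType

bool, NoneType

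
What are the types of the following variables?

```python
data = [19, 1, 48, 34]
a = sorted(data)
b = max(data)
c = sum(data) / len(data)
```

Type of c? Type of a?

int / int returns float; sorted() returns list

float, list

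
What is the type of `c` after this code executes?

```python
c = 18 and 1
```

'and' returns the last value when all truthy (1, which is int)

int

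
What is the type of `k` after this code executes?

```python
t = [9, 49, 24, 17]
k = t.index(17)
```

list.index() returns int

int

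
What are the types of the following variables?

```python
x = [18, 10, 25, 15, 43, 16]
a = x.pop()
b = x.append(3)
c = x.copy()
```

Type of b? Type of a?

list.append() returns None; list.pop() returns the element (int)

NoneType, int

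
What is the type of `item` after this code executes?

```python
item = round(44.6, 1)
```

round() with ndigits arg returns float

float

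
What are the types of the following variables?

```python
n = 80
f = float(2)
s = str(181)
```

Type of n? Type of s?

n is int; s is str

int, str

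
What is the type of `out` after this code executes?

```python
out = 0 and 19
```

'and' returns the first falsy value (0, which is int)

int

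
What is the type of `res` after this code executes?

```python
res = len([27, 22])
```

len() always returns int

int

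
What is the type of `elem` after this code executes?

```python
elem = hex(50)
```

hex() returns str representation

str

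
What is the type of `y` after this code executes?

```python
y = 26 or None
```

'or' returns first truthy value (26, int)

int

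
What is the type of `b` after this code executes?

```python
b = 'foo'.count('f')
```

str.count() returns int

int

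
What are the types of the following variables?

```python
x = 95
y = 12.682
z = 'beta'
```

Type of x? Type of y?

x is int; y is float

int, float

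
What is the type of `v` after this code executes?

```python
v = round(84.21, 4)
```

round() with ndigits arg returns float

float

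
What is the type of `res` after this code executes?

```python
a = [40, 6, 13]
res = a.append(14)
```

list.append() returns None (mutates in place)

NoneType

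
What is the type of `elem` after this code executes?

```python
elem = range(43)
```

range() returns a range object

range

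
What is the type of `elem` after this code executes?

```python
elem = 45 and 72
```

'and' returns the last value when all truthy (72, which is int)

int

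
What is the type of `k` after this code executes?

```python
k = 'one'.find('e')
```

str.find() returns int (index, or -1)

int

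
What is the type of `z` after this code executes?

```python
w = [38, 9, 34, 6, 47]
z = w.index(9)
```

list.index() returns int

int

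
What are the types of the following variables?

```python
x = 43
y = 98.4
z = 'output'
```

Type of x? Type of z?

x is int; z is str

int, str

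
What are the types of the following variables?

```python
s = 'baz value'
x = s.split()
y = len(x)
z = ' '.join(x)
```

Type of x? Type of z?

str.split() returns list; str.join() returns str

list, str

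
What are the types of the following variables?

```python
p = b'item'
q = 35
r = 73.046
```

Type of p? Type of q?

p is bytes; q is int

bytes, int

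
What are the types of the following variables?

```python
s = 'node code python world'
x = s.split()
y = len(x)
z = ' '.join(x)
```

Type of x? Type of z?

str.split() returns list; str.join() returns str

list, str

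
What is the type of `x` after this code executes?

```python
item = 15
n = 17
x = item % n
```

int % int returns int (15 % 17 = 15)

int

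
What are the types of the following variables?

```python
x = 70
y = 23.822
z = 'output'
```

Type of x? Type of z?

x is int; z is str

int, str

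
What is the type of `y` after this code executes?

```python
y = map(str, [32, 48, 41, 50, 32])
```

map() returns a map iterator object

map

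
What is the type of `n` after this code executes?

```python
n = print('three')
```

print() returns None

NoneType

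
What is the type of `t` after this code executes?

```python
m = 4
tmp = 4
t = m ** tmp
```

int ** positive int returns int (4 ** 4 = 256)

int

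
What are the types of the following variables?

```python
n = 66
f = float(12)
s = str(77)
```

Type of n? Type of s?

n is int; s is str

int, str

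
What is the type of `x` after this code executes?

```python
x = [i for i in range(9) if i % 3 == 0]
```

A list comprehension [...] produces a list

list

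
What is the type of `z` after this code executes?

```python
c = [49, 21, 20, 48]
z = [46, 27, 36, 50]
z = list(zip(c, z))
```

list(zip(...)) returns a list of tuples

list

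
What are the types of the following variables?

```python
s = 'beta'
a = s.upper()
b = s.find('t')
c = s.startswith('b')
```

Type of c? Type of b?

str.startswith() returns bool; str.find() returns int

bool, int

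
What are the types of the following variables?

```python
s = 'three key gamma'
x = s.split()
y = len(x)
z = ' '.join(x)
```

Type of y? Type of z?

len() returns int; str.join() returns str

int, str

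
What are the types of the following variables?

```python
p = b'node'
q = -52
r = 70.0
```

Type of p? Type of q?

p is bytes; q is int

bytes, int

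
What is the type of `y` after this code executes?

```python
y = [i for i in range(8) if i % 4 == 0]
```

A list comprehension [...] produces a list

list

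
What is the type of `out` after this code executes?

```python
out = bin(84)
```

bin() returns str representation

str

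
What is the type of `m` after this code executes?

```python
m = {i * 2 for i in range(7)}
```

A set comprehension {expr for x in iterable} produces a set

set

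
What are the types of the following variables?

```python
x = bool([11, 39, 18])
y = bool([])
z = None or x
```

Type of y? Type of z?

bool() returns bool; None or <bool> returns the bool

bool, bool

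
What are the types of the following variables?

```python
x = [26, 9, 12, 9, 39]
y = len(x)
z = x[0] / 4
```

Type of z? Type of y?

int / int returns float; len() returns int

float, int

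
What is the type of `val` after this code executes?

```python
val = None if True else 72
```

Ternary: condition is True, if branch (None) taken → NoneType

NoneType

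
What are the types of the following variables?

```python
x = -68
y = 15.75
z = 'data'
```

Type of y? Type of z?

y is float; z is str

float, str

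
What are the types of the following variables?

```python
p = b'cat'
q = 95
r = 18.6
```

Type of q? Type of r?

q is int; r is float

int, float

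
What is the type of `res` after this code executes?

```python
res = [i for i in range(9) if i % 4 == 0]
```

A list comprehension [...] produces a list

list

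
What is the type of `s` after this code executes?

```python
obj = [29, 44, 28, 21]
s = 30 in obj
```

'in' operator returns bool

bool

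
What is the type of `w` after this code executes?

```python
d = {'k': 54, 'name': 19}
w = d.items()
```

dict.items() returns a dict_items view

dict_items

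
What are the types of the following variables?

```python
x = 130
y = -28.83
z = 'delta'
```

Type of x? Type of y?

x is int; y is float

int, float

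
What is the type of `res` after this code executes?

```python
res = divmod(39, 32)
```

divmod() returns a tuple (quotient, remainder)

tuple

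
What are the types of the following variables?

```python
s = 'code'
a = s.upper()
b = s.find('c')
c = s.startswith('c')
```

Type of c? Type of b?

str.startswith() returns bool; str.find() returns int

bool, int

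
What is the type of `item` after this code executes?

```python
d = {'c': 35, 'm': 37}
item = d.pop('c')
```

dict.pop() returns the value (int)

int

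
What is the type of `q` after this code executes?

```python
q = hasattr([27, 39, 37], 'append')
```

hasattr() returns bool

bool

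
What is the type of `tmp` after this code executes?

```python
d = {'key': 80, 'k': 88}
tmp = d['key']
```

Accessing dict[str, int] with key 'key' returns int value 80

int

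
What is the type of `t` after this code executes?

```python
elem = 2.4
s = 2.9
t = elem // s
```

float // float returns float (floor division preserves float type)

float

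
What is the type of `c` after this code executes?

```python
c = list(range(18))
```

list(range(...)) returns list

list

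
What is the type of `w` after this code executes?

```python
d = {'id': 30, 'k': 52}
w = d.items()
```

dict.items() returns a dict_items view

dict_items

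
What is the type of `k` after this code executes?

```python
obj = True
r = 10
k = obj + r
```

bool + int returns int (True is 1, so 1 + 10 = 11)

int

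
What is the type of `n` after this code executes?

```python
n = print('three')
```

print() returns None

NoneType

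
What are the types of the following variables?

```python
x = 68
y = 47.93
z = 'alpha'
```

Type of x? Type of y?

x is int; y is float

int, float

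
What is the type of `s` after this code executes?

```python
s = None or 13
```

'or' with None returns the other value (13, int)

int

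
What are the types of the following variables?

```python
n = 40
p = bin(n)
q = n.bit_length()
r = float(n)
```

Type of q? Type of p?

int.bit_length() returns int; bin() returns str

int, str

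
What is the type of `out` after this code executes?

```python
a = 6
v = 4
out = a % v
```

int % int returns int (6 % 4 = 2)

int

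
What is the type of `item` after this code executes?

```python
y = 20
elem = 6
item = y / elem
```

int / int always returns float in Python 3 (20 / 6 = 3.33333)

float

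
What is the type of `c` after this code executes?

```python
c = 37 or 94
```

'or' returns the first truthy value (37, which is int)

int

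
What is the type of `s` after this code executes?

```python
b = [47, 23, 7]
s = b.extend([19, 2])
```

list.extend() returns None

NoneType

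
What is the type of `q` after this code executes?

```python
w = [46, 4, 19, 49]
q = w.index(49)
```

list.index() returns int

int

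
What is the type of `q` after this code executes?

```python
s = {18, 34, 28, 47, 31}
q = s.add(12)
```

set.add() returns None (mutates in place)

NoneType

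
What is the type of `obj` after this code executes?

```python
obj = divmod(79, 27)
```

divmod() returns a tuple (quotient, remainder)

tuple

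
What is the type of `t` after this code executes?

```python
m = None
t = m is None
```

'is' comparison returns bool

bool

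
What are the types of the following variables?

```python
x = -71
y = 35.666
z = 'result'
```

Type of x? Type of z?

x is int; z is str

int, str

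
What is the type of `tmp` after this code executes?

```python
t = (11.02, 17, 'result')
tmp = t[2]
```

Index 2 of tuple is 'result' which is str

str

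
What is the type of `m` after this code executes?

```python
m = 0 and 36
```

'and' returns the first falsy value (0, which is int)

int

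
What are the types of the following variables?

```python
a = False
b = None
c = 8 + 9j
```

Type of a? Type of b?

a is bool; b is NoneType

bool, NoneType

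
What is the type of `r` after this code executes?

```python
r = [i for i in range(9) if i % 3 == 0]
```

A list comprehension [...] produces a list

list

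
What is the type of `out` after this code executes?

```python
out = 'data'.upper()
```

str.upper() returns str

str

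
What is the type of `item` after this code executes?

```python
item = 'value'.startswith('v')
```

str.startswith() returns bool

bool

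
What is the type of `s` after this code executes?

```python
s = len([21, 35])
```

len() always returns int

int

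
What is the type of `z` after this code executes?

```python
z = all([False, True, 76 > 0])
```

all() returns bool

bool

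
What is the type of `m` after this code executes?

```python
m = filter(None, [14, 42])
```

filter() returns a filter iterator object

filter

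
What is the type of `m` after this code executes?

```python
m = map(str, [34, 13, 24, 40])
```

map() returns a map iterator object

map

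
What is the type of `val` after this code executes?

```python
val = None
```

None has type NoneType

NoneType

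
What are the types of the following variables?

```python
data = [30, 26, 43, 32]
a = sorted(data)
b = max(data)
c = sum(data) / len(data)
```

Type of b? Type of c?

max of ints returns int; int / int returns float

int, float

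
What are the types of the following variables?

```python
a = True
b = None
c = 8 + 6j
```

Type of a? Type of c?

a is bool; c is complex

bool, complex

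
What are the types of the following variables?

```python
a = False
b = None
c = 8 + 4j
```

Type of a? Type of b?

a is bool; b is NoneType

bool, NoneType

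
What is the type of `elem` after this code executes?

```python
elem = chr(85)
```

chr() returns str (single character)

str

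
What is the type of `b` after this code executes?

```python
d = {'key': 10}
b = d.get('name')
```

dict.get() returns None when key 'name' is not found and no default given

NoneType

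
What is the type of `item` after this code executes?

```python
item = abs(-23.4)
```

abs() of float returns float

float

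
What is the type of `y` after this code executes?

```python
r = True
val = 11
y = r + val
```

bool + int returns int (True is 1, so 1 + 11 = 12)

int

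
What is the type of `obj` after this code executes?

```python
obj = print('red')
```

print() returns None

NoneType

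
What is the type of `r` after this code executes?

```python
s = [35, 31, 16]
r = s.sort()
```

list.sort() returns None (sorts in place)

NoneType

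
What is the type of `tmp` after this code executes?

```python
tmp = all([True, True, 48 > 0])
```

all() returns bool

bool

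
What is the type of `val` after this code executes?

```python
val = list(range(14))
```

list(range(...)) returns list

list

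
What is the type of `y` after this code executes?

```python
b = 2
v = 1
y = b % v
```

int % int returns int (2 % 1 = 0)

int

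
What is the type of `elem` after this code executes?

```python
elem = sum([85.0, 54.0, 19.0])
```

sum() of floats returns float

float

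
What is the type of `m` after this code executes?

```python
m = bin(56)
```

bin() returns str representation

str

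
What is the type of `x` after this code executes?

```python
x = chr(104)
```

chr() returns str (single character)

str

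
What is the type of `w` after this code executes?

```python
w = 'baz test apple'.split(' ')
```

str.split() returns list

list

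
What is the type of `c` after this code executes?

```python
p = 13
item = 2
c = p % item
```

int % int returns int (13 % 2 = 1)

int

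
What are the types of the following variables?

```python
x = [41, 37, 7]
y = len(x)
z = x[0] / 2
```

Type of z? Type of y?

int / int returns float; len() returns int

float, int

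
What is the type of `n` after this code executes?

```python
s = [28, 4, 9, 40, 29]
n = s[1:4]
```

Slicing a list always returns a list

list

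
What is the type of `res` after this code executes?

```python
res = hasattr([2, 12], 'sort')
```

hasattr() returns bool

bool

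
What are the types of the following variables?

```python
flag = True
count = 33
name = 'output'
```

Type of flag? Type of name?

flag is bool; name is str

bool, str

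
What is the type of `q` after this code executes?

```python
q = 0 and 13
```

'and' returns the first falsy value (0, which is int)

int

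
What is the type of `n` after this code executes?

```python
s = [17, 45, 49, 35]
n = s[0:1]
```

Slicing a list always returns a list

list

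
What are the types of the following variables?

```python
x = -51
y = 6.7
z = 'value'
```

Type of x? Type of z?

x is int; z is str

int, str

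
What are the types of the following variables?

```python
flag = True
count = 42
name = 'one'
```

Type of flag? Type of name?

flag is bool; name is str

bool, str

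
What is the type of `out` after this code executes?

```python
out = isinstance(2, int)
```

isinstance() returns bool

bool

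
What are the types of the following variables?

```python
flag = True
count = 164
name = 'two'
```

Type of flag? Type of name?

flag is bool; name is str

bool, str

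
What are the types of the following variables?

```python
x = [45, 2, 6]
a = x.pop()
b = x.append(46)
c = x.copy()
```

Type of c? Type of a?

list.copy() returns list; list.pop() returns the element (int)

list, int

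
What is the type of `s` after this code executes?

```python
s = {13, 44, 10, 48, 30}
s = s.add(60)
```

set.add() returns None (mutates in place)

NoneType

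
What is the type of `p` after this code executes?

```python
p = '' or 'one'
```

'or' returns first truthy value ('one', which is str)

str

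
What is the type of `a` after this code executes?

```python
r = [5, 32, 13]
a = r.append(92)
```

list.append() returns None (mutates in place)

NoneType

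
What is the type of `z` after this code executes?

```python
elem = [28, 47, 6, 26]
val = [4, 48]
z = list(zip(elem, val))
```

list(zip(...)) returns a list of tuples

list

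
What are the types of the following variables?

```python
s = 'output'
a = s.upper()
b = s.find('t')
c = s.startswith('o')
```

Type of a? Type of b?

str.upper() returns str; str.find() returns int

str, int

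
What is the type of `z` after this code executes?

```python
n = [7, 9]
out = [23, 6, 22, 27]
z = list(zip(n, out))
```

list(zip(...)) returns a list of tuples

list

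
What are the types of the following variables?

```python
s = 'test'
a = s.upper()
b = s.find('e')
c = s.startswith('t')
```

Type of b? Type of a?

str.find() returns int; str.upper() returns str

int, str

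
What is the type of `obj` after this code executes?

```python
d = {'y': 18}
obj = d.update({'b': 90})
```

dict.update() returns None

NoneType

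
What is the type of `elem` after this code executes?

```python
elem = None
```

None has type NoneType

NoneType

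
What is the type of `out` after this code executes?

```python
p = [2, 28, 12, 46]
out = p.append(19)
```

list.append() returns None (mutates in place)

NoneType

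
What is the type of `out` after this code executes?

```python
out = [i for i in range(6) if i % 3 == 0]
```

A list comprehension [...] produces a list

list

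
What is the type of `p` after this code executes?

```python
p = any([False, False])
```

any() returns bool

bool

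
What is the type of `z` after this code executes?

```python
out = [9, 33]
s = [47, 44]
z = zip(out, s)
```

zip() returns a zip iterator object

zip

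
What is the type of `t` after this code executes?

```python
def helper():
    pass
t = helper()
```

A function with no return statement returns None

NoneType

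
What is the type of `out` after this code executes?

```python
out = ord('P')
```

ord() returns int (Unicode code point)

int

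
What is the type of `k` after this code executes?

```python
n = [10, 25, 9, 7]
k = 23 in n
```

'in' operator returns bool

bool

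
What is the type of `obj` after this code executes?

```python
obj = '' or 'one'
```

'or' returns first truthy value ('one', which is str)

str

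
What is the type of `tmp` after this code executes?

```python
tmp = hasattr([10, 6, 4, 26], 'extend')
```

hasattr() returns bool

bool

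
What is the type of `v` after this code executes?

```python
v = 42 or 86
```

'or' returns the first truthy value (42, which is int)

int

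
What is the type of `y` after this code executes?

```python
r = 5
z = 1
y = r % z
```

int % int returns int (5 % 1 = 0)

int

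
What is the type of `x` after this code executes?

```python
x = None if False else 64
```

Ternary: condition is False, else branch (64) taken → int

int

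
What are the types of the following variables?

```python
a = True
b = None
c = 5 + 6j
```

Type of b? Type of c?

b is NoneType; c is complex

NoneType, complex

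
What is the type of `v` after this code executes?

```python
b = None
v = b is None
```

'is' comparison returns bool

bool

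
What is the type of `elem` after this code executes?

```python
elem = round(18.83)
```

round() with no ndigits arg returns int

int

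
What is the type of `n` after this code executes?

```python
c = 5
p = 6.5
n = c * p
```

int * float returns float (5 * 6.5 = 32.5)

float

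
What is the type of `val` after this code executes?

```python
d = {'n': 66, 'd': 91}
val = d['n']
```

Accessing dict[str, int] with key 'n' returns int value 66

int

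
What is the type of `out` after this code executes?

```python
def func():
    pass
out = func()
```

A function with no return statement returns None

NoneType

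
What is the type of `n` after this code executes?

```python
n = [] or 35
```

'or' returns first truthy value (35, which is int)

int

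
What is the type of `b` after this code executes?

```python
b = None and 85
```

'and' returns first falsy value (None)

NoneType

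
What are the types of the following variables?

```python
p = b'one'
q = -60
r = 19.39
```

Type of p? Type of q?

p is bytes; q is int

bytes, int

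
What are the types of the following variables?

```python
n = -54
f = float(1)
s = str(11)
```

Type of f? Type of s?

f is float; s is str

float, str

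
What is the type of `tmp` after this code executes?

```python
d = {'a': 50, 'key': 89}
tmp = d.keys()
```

.keys() returns a dict_keys view object

dict_keys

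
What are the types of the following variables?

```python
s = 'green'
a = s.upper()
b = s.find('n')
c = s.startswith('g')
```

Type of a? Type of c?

str.upper() returns str; str.startswith() returns bool

str, bool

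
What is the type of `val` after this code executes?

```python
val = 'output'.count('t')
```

str.count() returns int

int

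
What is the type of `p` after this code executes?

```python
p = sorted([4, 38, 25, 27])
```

sorted() always returns list

list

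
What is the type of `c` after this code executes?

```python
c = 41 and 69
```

'and' returns the last value when all truthy (69, which is int)

int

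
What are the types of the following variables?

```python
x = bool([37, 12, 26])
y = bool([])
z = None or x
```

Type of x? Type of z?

bool() returns bool; None or <bool> returns the bool

bool, bool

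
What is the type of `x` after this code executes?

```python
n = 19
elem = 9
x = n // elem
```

int // int returns int (19 // 9 = 2)

int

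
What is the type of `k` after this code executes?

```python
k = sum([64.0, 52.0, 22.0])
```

sum() of floats returns float

float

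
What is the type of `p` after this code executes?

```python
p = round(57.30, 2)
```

round() with ndigits arg returns float

float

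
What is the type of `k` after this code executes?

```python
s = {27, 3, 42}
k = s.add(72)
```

set.add() returns None (mutates in place)

NoneType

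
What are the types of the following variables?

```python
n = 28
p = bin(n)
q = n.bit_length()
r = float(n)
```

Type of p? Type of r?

bin() returns str; float() returns float

str, float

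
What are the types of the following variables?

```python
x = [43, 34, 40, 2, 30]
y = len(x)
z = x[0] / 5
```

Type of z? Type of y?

int / int returns float; len() returns int

float, int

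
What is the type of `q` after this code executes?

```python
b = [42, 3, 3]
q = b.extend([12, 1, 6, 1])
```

list.extend() returns None

NoneType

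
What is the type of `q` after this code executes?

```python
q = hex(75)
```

hex() returns str representation

str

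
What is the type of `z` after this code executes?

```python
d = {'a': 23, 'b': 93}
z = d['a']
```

Accessing dict[str, int] with key 'a' returns int value 23

int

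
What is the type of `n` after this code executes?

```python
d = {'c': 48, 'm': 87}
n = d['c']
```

Accessing dict[str, int] with key 'c' returns int value 48

int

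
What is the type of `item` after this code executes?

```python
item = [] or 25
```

'or' returns first truthy value (25, which is int)

int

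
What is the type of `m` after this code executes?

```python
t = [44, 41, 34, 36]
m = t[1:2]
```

Slicing a list always returns a list

list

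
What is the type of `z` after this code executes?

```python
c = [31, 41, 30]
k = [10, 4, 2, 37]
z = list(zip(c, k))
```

list(zip(...)) returns a list of tuples

list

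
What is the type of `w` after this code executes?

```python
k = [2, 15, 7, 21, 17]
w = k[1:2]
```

Slicing a list always returns a list

list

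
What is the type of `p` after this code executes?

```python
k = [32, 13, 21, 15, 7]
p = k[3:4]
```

Slicing a list always returns a list

list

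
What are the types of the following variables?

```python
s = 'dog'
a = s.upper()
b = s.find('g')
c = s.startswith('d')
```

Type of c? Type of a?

str.startswith() returns bool; str.upper() returns str

bool, str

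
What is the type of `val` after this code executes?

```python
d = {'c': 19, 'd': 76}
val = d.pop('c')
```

dict.pop() returns the value (int)

int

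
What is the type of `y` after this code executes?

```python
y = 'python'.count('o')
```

str.count() returns int

int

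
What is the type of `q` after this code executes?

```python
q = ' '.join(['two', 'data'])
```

str.join() returns str

str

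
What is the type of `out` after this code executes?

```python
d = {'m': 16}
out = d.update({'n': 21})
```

dict.update() returns None

NoneType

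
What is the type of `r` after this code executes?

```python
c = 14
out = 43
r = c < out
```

Comparison operators return bool

bool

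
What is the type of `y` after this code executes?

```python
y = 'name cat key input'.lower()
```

str.lower() returns str

str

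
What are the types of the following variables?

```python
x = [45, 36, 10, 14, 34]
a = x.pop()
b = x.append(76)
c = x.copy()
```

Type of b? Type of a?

list.append() returns None; list.pop() returns the element (int)

NoneType, int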